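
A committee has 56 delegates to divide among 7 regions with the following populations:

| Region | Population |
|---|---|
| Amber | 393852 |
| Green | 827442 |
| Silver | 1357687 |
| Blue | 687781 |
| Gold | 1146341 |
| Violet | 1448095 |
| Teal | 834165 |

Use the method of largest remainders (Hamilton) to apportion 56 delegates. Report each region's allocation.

Total 6695363; standard divisor 6695363/56 ≈ 119560.054.
Standard quotas: Amber 3.2942, Green 6.9207, Silver 11.3557, Blue 5.7526, Gold 9.5880, Violet 12.1119, Teal 6.9770.
Lower quotas: Amber 3, Green 6, Silver 11, Blue 5, Gold 9, Violet 12, Teal 6 (sum 52, leaving 4 seats).
Remainders in descending order: Teal 0.9770, Green 0.9207, Blue 0.7526, Gold 0.5880, Silver 0.3557, Amber 0.2942, Violet 0.1119.
Largest remainders: Teal, Green, Blue, Gold receive the extra seats.

Amber=3, Green=7, Silver=11, Blue=6, Gold=10, Violet=12, Teal=7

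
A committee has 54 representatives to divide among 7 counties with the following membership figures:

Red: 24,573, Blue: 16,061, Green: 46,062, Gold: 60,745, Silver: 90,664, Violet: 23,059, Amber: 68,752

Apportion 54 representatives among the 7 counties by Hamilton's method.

Total 329916; standard divisor 329916/54 ≈ 6109.556.
Standard quotas: Red 4.0221, Blue 2.6288, Green 7.5393, Gold 9.9426, Silver 14.8397, Violet 3.7743, Amber 11.2532.
Lower quotas: Red 4, Blue 2, Green 7, Gold 9, Silver 14, Violet 3, Amber 11 (sum 50, leaving 4 seats).
Remainders in descending order: Gold 0.9426, Silver 0.8397, Violet 0.7743, Blue 0.6288, Green 0.5393, Amber 0.2532, Red 0.0221.
The surplus seats go to Gold, Silver, Violet, Blue.

Red: 4, Blue: 3, Green: 7, Gold: 10, Silver: 15, Violet: 4, Amber: 11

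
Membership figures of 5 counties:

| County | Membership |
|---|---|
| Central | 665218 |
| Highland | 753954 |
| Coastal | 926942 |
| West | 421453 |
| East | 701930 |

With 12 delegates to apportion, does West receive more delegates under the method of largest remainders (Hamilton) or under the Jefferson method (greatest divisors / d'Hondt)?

Hamilton: Central 2, Highland 3, Coastal 3, West 2, East 2.
Jefferson: Central 2, Highland 3, Coastal 3, West 1, East 3.
West gets 2 under Hamilton and 1 under Jefferson.

Hamilton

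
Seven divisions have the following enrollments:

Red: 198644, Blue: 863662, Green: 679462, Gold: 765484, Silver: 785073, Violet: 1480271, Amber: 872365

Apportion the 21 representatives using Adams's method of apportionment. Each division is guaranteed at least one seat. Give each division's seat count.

Standard divisor 5644961/21 ≈ 268807.667; standard quotas: Red 0.739, Blue 3.213, Green 2.528, Gold 2.848, Silver 2.921, Violet 5.507, Amber 3.245.
Rounding up gives 1, 4, 3, 3, 3, 6, 4 = 24 seats, so the divisor must be adjusted.
With modified divisor 317900: modified quotas Red 0.625, Blue 2.717, Green 2.137, Gold 2.408, Silver 2.470, Violet 4.656, Amber 2.744.
Rounding up: Red 1, Blue 3, Green 3, Gold 3, Silver 3, Violet 5, Amber 3 (total 21).

Red 1, Blue 3, Green 3, Gold 3, Silver 3, Violet 5, Amber 3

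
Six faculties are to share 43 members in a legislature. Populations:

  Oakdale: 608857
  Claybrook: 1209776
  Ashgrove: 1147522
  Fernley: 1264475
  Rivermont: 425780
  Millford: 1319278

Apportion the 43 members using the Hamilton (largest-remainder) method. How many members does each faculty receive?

Oakdale 4; Claybrook 9; Ashgrove 8; Fernley 9; Rivermont 3; Millford 10

Standard divisor: 5975688 ÷ 43 ≈ 138969.488.
Standard quotas: Oakdale 4.3812, Claybrook 8.7053, Ashgrove 8.2574, Fernley 9.0989, Rivermont 3.0638, Millford 9.4933.
Lower quotas: Oakdale 4, Claybrook 8, Ashgrove 8, Fernley 9, Rivermont 3, Millford 9 (sum 41, leaving 2 seats).
Remainders in descending order: Claybrook 0.7053, Millford 0.4933, Oakdale 0.3812, Ashgrove 0.2574, Fernley 0.0989, Rivermont 0.0638.
Largest remainders: Claybrook, Millford receive the extra seats.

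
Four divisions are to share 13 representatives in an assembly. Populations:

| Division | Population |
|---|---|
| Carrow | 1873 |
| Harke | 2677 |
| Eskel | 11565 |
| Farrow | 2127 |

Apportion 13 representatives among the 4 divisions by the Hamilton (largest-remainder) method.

The standard divisor is 18242/13 ≈ 1403.231.
Standard quotas: Carrow 1.3348, Harke 1.9077, Eskel 8.2417, Farrow 1.5158.
Lower quotas: Carrow 1, Harke 1, Eskel 8, Farrow 1 (sum 11, leaving 2 seats).
Remainders in descending order: Harke 0.9077, Farrow 0.5158, Carrow 0.3348, Eskel 0.2417.
Largest remainders: Harke, Farrow receive the extra seats.

Carrow 1, Harke 2, Eskel 8, Farrow 2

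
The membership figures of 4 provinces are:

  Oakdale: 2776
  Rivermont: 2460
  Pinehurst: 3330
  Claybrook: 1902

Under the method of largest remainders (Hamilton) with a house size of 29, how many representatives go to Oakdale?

The standard divisor is 10468/29 ≈ 360.966.
Standard quotas: Oakdale 7.690, Rivermont 6.815, Pinehurst 9.225, Claybrook 5.269.
Lower quotas: Oakdale 7, Rivermont 6, Pinehurst 9, Claybrook 5 (sum 27, leaving 2 seats).
Remainders in descending order: Rivermont 0.815, Oakdale 0.690, Claybrook 0.269, Pinehurst 0.225.
The surplus seats go to Rivermont, Oakdale.
Oakdale receives 8.

8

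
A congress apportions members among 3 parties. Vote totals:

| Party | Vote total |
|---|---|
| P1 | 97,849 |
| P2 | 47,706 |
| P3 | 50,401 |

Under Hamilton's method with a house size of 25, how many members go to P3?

6

Total 195956; standard divisor 195956/25 ≈ 7838.24.
Standard quotas: P1 12.4835, P2 6.0863, P3 6.4301.
Lower quotas: P1 12, P2 6, P3 6 (sum 24, leaving 1 seat).
Remainders in descending order: P1 0.4835, P3 0.4301, P2 0.0863.
Largest remainder: P1 receives the extra seat.
P3 receives 6.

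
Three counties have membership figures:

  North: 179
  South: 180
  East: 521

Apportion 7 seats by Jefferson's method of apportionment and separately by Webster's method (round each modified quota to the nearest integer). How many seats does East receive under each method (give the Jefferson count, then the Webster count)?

5 and 4

Jefferson: North 1, South 1, East 5.
Webster: North 1, South 2, East 4.
East gets 5 under Jefferson and 4 under Webster.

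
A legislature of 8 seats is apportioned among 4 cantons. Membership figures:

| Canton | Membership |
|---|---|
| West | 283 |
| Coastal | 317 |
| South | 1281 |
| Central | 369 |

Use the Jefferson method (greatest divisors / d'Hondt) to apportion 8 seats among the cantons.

West=1, Coastal=1, South=5, Central=1

Standard divisor 2250/8 ≈ 281.25; standard quotas: West 1.006, Coastal 1.127, South 4.555, Central 1.312.
Rounding down gives 1, 1, 4, 1 = 7 seats, so the divisor must be adjusted.
With modified divisor 230: modified quotas West 1.230, Coastal 1.378, South 5.570, Central 1.604.
Rounding down: West 1, Coastal 1, South 5, Central 1 (total 8).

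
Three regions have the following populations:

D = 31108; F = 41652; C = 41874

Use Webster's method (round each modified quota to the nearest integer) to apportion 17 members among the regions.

D: 5; F: 6; C: 6

Standard divisor 114634/17 ≈ 6743.176; standard quotas: D 4.613, F 6.177, C 6.210.
Rounding to the nearest integer gives D 5, F 6, C 6 — total 17, matching the house size, so no adjustment is needed.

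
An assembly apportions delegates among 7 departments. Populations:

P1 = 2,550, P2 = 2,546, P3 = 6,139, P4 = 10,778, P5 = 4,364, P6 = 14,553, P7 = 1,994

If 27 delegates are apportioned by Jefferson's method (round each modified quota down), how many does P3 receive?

4

Standard divisor 42924/27 ≈ 1589.778; standard quotas: P1 1.604, P2 1.601, P3 3.862, P4 6.780, P5 2.745, P6 9.154, P7 1.254.
Rounding down gives 1, 1, 3, 6, 2, 9, 1 = 23 seats, so the divisor must be adjusted.
With modified divisor 1400: modified quotas P1 1.821, P2 1.819, P3 4.385, P4 7.699, P5 3.117, P6 10.395, P7 1.424.
Rounding down: P1 1, P2 1, P3 4, P4 7, P5 3, P6 10, P7 1 (total 27).
P3 receives 4.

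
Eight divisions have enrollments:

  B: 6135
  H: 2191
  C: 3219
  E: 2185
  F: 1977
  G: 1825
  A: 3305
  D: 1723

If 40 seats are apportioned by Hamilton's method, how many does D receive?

3

The standard divisor is 22560/40 = 564.
Standard quotas: B 10.8777, H 3.8848, C 5.7074, E 3.8741, F 3.5053, G 3.2358, A 5.8599, D 3.0550.
Lower quotas: B 10, H 3, C 5, E 3, F 3, G 3, A 5, D 3 (sum 35, leaving 5 seats).
Remainders in descending order: H 0.8848, B 0.8777, E 0.8741, A 0.8599, C 0.7074, F 0.5053, G 0.2358, D 0.0550.
The surplus seats go to H, B, E, A, C.
D receives 3.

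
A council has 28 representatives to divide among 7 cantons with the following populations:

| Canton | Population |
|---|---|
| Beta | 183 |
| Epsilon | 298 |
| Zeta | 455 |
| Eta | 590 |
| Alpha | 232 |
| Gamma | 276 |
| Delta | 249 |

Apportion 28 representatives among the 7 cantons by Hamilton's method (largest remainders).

Total 2283; standard divisor 2283/28 ≈ 81.536.
Standard quotas: Beta 2.244, Epsilon 3.655, Zeta 5.580, Eta 7.236, Alpha 2.845, Gamma 3.385, Delta 3.054.
Lower quotas: Beta 2, Epsilon 3, Zeta 5, Eta 7, Alpha 2, Gamma 3, Delta 3 (sum 25, leaving 3 seats).
Remainders in descending order: Alpha 0.845, Epsilon 0.655, Zeta 0.580, Gamma 0.385, Beta 0.244, Eta 0.236, Delta 0.054.
The surplus seats go to Alpha, Epsilon, Zeta.

Beta=2; Epsilon=4; Zeta=6; Eta=7; Alpha=3; Gamma=3; Delta=3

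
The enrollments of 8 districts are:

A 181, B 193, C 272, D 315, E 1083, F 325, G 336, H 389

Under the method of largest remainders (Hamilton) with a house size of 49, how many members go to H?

Total 3094; standard divisor 3094/49 ≈ 63.143.
Standard quotas: A 2.867, B 3.057, C 4.308, D 4.989, E 17.152, F 5.147, G 5.321, H 6.161.
Lower quotas: A 2, B 3, C 4, D 4, E 17, F 5, G 5, H 6 (sum 46, leaving 3 seats).
Remainders in descending order: D 0.989, A 0.867, G 0.321, C 0.308, H 0.161, E 0.152, F 0.147, B 0.057.
The surplus seats go to D, A, G.
H receives 6.

6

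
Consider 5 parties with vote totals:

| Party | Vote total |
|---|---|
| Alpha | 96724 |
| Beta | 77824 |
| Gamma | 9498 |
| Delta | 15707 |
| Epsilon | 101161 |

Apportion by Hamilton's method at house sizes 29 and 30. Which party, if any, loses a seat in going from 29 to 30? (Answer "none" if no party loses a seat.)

Delta

At 29 seats: Alpha 9, Beta 7, Gamma 1, Delta 2, Epsilon 10.
At 30 seats: Alpha 10, Beta 8, Gamma 1, Delta 1, Epsilon 10.
Delta drops from 2 to 1.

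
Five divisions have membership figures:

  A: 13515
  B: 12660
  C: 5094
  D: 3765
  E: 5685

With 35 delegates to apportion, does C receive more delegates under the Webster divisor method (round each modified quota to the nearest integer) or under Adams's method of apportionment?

Webster: A 12, B 11, C 4, D 3, E 5.
Adams: A 11, B 11, C 5, D 3, E 5.
C gets 4 under Webster and 5 under Adams.

Adams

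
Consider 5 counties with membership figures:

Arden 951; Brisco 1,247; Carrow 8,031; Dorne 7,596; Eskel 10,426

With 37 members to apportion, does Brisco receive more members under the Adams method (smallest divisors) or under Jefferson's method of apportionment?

Adams

Adams: Arden 2, Brisco 2, Carrow 10, Dorne 10, Eskel 13.
Jefferson: Arden 1, Brisco 1, Carrow 11, Dorne 10, Eskel 14.
Brisco gets 2 under Adams and 1 under Jefferson.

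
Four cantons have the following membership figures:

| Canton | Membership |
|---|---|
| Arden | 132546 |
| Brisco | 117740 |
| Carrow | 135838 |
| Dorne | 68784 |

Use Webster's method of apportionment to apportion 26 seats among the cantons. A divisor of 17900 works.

With modified divisor 17900: modified quotas Arden 7.405, Brisco 6.578, Carrow 7.589, Dorne 3.843.
Rounding to the nearest integer: Arden 7, Brisco 7, Carrow 8, Dorne 4 (total 26).

Arden 7; Brisco 7; Carrow 8; Dorne 4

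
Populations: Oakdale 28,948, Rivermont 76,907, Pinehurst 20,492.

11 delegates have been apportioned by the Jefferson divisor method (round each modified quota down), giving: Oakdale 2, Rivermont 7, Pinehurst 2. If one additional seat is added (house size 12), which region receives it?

Oakdale

Priority for the next seat is population ÷ (current seats + 1).
Priorities: Oakdale 9649.333, Rivermont 9613.375, Pinehurst 6830.667.
Highest priority: Oakdale.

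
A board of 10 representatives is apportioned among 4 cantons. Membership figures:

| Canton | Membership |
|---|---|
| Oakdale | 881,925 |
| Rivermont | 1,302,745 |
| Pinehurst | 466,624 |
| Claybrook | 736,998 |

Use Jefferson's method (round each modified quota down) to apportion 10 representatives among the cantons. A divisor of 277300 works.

Oakdale 3; Rivermont 4; Pinehurst 1; Claybrook 2

With modified divisor 277300: modified quotas Oakdale 3.180, Rivermont 4.698, Pinehurst 1.683, Claybrook 2.658.
Rounding down: Oakdale 3, Rivermont 4, Pinehurst 1, Claybrook 2 (total 10).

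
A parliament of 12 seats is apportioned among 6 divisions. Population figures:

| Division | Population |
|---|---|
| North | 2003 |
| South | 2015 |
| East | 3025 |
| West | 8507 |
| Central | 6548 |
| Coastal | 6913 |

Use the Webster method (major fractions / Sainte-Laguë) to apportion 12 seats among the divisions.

Standard divisor 29011/12 ≈ 2417.583; standard quotas: North 0.829, South 0.833, East 1.251, West 3.519, Central 2.708, Coastal 2.859.
Rounding to the nearest integer gives 1, 1, 1, 4, 3, 3 = 13 seats, so the divisor must be adjusted.
With modified divisor 2500: modified quotas North 0.801, South 0.806, East 1.210, West 3.403, Central 2.619, Coastal 2.765.
Rounding to the nearest integer: North 1, South 1, East 1, West 3, Central 3, Coastal 3 (total 12).

North 1, South 1, East 1, West 3, Central 3, Coastal 3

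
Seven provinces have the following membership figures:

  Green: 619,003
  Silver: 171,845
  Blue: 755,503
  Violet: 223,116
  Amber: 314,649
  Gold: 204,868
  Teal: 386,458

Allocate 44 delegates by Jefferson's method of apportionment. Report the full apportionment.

Standard divisor 2675442/44 ≈ 60805.5; standard quotas: Green 10.180, Silver 2.826, Blue 12.425, Violet 3.669, Amber 5.175, Gold 3.369, Teal 6.356.
Rounding down gives 10, 2, 12, 3, 5, 3, 6 = 41 seats, so the divisor must be adjusted.
With modified divisor 56124.8: modified quotas Green 11.029, Silver 3.062, Blue 13.461, Violet 3.975, Amber 5.606, Gold 3.650, Teal 6.886.
Rounding down: Green 11, Silver 3, Blue 13, Violet 3, Amber 5, Gold 3, Teal 6 (total 44).

Green=11, Silver=3, Blue=13, Violet=3, Amber=5, Gold=3, Teal=6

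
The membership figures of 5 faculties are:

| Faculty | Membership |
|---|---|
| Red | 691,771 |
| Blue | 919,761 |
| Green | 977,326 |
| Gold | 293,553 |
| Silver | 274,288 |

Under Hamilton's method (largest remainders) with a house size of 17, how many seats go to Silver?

1

Total 3156699; standard divisor 3156699/17 ≈ 185688.176.
Standard quotas: Red 3.7254, Blue 4.9533, Green 5.2633, Gold 1.5809, Silver 1.4771.
Lower quotas: Red 3, Blue 4, Green 5, Gold 1, Silver 1 (sum 14, leaving 3 seats).
Remainders in descending order: Blue 0.9533, Red 0.7254, Gold 0.5809, Silver 0.4771, Green 0.2633.
Largest remainders: Blue, Red, Gold receive the extra seats.
Silver receives 1.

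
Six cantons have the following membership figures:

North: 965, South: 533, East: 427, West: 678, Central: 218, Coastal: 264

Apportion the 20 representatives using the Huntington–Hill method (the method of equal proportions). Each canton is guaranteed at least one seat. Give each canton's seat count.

With divisor 154: modified quotas North 6.266, South 3.461, East 2.773, West 4.403, Central 1.416, Coastal 1.714.
Geometric-mean thresholds: North √(6·7)=6.481, South √(3·4)=3.464, East √(2·3)=2.449, West √(4·5)=4.472, Central √(1·2)=1.414, Coastal √(1·2)=1.414.
Each quota rounded against its threshold gives North 6, South 3, East 3, West 4, Central 2, Coastal 2 (total 20).

North: 6, South: 3, East: 3, West: 4, Central: 2, Coastal: 2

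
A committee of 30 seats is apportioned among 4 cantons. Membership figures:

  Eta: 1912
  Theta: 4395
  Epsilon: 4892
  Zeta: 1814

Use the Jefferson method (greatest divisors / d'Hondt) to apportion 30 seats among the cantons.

Eta 4; Theta 10; Epsilon 12; Zeta 4

Standard divisor 13013/30 ≈ 433.767; standard quotas: Eta 4.408, Theta 10.132, Epsilon 11.278, Zeta 4.182.
Rounding down gives 4, 10, 11, 4 = 29 seats, so the divisor must be adjusted.
With modified divisor 404: modified quotas Eta 4.733, Theta 10.879, Epsilon 12.109, Zeta 4.490.
Rounding down: Eta 4, Theta 10, Epsilon 12, Zeta 4 (total 30).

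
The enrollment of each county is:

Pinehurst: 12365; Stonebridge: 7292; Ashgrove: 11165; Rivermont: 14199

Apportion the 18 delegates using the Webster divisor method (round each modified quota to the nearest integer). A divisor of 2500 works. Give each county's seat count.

With modified divisor 2500: modified quotas Pinehurst 4.946, Stonebridge 2.917, Ashgrove 4.466, Rivermont 5.680.
Rounding to the nearest integer: Pinehurst 5, Stonebridge 3, Ashgrove 4, Rivermont 6 (total 18).

Pinehurst=5, Stonebridge=3, Ashgrove=4, Rivermont=6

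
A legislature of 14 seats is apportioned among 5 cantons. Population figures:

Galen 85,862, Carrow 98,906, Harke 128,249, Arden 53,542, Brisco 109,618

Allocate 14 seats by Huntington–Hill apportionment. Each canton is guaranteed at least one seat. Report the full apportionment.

With divisor 36038: modified quotas Galen 2.383, Carrow 2.744, Harke 3.559, Arden 1.486, Brisco 3.042.
Geometric-mean thresholds: Galen √(2·3)=2.449, Carrow √(2·3)=2.449, Harke √(3·4)=3.464, Arden √(1·2)=1.414, Brisco √(3·4)=3.464.
Each quota rounded against its threshold gives Galen 2, Carrow 3, Harke 4, Arden 2, Brisco 3 (total 14).

Galen: 2, Carrow: 3, Harke: 4, Arden: 2, Brisco: 3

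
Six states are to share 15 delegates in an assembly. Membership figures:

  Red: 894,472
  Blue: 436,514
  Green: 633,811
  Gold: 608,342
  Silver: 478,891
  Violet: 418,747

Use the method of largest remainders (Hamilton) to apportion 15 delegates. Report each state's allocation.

Standard divisor: 3470777 ÷ 15 ≈ 231385.133.
Standard quotas: Red 3.8657, Blue 1.8865, Green 2.7392, Gold 2.6291, Silver 2.0697, Violet 1.8097.
Lower quotas: Red 3, Blue 1, Green 2, Gold 2, Silver 2, Violet 1 (sum 11, leaving 4 seats).
Remainders in descending order: Blue 0.8865, Red 0.8657, Violet 0.8097, Green 0.7392, Gold 0.6291, Silver 0.0697.
Largest remainders: Blue, Red, Violet, Green receive the extra seats.

Red: 4, Blue: 2, Green: 3, Gold: 2, Silver: 2, Violet: 2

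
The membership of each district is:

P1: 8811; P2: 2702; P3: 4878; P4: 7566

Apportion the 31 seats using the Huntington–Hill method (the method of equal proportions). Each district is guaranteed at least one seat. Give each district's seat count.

With divisor 773: modified quotas P1 11.398, P2 3.495, P3 6.310, P4 9.788.
Geometric-mean thresholds: P1 √(11·12)=11.489, P2 √(3·4)=3.464, P3 √(6·7)=6.481, P4 √(9·10)=9.487.
Each quota rounded against its threshold gives P1 11, P2 4, P3 6, P4 10 (total 31).

P1=11; P2=4; P3=6; P4=10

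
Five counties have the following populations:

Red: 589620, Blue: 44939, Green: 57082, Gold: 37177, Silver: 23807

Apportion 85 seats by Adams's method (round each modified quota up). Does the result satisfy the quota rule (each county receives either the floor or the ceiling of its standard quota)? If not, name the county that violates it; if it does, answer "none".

Red

Standard quotas: Red 66.591, Blue 5.075, Green 6.447, Gold 4.199, Silver 2.689.
Adams allocation: Red 65, Blue 5, Green 7, Gold 5, Silver 3.
Red has quota 66.591 (lower 66, upper 67) but receives 65 — outside the quota interval.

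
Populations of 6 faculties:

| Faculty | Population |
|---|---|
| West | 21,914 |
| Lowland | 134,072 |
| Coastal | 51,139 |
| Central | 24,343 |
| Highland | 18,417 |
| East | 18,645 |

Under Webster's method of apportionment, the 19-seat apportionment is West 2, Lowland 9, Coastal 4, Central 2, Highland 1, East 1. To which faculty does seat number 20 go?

Priority for the next seat is population ÷ (current seats + 0.5).
Priorities: West 8765.600, Lowland 14112.842, Coastal 11364.222, Central 9737.200, Highland 12278.000, East 12430.000.
Highest priority: Lowland.

Lowland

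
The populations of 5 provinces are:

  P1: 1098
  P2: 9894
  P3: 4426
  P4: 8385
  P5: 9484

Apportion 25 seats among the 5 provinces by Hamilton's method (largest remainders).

Total 33287; standard divisor 33287/25 ≈ 1331.48.
Standard quotas: P1 0.8246, P2 7.4308, P3 3.3241, P4 6.2975, P5 7.1229.
Lower quotas: P1 0, P2 7, P3 3, P4 6, P5 7 (sum 23, leaving 2 seats).
Remainders in descending order: P1 0.8246, P2 0.4308, P3 0.3241, P4 0.2975, P5 0.1229.
The surplus seats go to P1, P2.

P1=1; P2=8; P3=3; P4=6; P5=7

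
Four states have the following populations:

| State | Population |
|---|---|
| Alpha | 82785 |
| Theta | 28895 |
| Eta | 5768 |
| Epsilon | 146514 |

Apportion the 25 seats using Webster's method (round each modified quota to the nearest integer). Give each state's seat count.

Standard divisor 263962/25 ≈ 10558.48; standard quotas: Alpha 7.841, Theta 2.737, Eta 0.546, Epsilon 13.876.
Rounding to the nearest integer gives 8, 3, 1, 14 = 26 seats, so the divisor must be adjusted.
With modified divisor 10900: modified quotas Alpha 7.595, Theta 2.651, Eta 0.529, Epsilon 13.442.
Rounding to the nearest integer: Alpha 8, Theta 3, Eta 1, Epsilon 13 (total 25).

Alpha 8, Theta 3, Eta 1, Epsilon 13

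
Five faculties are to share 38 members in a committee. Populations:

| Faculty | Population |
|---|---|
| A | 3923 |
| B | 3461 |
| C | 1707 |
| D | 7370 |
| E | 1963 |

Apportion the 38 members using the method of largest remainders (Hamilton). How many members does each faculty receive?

Standard divisor: 18424 ÷ 38 ≈ 484.842.
Standard quotas: A 8.0913, B 7.1384, C 3.5207, D 15.2008, E 4.0487.
Lower quotas: A 8, B 7, C 3, D 15, E 4 (sum 37, leaving 1 seat).
Remainders in descending order: C 0.5207, D 0.2008, B 0.1384, A 0.0913, E 0.0487.
Largest remainder: C receives the extra seat.

A: 8, B: 7, C: 4, D: 15, E: 4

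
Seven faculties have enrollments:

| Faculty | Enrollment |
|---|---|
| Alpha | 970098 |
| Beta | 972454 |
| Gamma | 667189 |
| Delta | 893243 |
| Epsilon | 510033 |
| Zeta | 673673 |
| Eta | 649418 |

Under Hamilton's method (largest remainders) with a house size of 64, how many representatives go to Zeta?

8

The standard divisor is 5336108/64 ≈ 83376.688.
Standard quotas: Alpha 11.6351, Beta 11.6634, Gamma 8.0021, Delta 10.7133, Epsilon 6.1172, Zeta 8.0799, Eta 7.7890.
Lower quotas: Alpha 11, Beta 11, Gamma 8, Delta 10, Epsilon 6, Zeta 8, Eta 7 (sum 61, leaving 3 seats).
Remainders in descending order: Eta 0.7890, Delta 0.7133, Beta 0.6634, Alpha 0.6351, Epsilon 0.1172, Zeta 0.0799, Gamma 0.0021.
Largest remainders: Eta, Delta, Beta receive the extra seats.
Zeta receives 8.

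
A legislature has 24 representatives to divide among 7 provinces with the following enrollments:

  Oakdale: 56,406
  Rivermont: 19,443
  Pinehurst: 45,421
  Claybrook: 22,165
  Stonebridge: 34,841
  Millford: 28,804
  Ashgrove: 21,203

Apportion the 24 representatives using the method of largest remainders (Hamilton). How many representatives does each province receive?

Oakdale 6, Rivermont 2, Pinehurst 5, Claybrook 2, Stonebridge 4, Millford 3, Ashgrove 2

Standard divisor: 228283 ÷ 24 ≈ 9511.792.
Standard quotas: Oakdale 5.9301, Rivermont 2.0441, Pinehurst 4.7752, Claybrook 2.3303, Stonebridge 3.6629, Millford 3.0282, Ashgrove 2.2291.
Lower quotas: Oakdale 5, Rivermont 2, Pinehurst 4, Claybrook 2, Stonebridge 3, Millford 3, Ashgrove 2 (sum 21, leaving 3 seats).
Remainders in descending order: Oakdale 0.9301, Pinehurst 0.7752, Stonebridge 0.6629, Claybrook 0.3303, Ashgrove 0.2291, Rivermont 0.0441, Millford 0.0282.
Largest remainders: Oakdale, Pinehurst, Stonebridge receive the extra seats.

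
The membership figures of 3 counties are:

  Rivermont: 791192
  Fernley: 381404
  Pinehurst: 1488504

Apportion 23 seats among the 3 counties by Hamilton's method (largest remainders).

Rivermont: 7, Fernley: 3, Pinehurst: 13

Total 2661100; standard divisor 2661100/23 = 115700.
Standard quotas: Rivermont 6.8383, Fernley 3.2965, Pinehurst 12.8652.
Lower quotas: Rivermont 6, Fernley 3, Pinehurst 12 (sum 21, leaving 2 seats).
Remainders in descending order: Pinehurst 0.8652, Rivermont 0.8383, Fernley 0.2965.
The surplus seats go to Pinehurst, Rivermont.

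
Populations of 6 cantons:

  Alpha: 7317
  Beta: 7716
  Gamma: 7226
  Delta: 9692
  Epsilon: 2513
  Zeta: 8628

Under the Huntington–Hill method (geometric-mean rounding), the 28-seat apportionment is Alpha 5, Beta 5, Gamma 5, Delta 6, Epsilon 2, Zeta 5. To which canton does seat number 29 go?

Zeta

Priority for the next seat is population ÷ (√(s·(s+1))).
Priorities: Alpha 1335.895, Beta 1408.742, Gamma 1319.281, Delta 1495.508, Epsilon 1025.928, Zeta 1575.250.
Highest priority: Zeta.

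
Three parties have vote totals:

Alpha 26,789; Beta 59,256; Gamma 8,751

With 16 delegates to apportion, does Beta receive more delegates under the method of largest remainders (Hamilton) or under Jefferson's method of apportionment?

Jefferson

Hamilton: Alpha 5, Beta 10, Gamma 1.
Jefferson: Alpha 4, Beta 11, Gamma 1.
Beta gets 10 under Hamilton and 11 under Jefferson.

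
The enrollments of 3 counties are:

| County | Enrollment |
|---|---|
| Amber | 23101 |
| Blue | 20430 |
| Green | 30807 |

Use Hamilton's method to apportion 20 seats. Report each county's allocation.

The standard divisor is 74338/20 ≈ 3716.9.
Standard quotas: Amber 6.2151, Blue 5.4965, Green 8.2884.
Lower quotas: Amber 6, Blue 5, Green 8 (sum 19, leaving 1 seat).
Remainders in descending order: Blue 0.4965, Green 0.2884, Amber 0.2151.
The surplus seat goes to Blue.

Amber 6, Blue 6, Green 8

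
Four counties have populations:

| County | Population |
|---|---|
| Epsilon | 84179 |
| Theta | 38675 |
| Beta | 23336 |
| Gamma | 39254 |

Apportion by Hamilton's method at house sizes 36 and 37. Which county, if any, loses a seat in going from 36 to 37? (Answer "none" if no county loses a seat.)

At 36 seats: Epsilon 16, Theta 7, Beta 5, Gamma 8.
At 37 seats: Epsilon 17, Theta 8, Beta 4, Gamma 8.
Beta drops from 5 to 4.

Beta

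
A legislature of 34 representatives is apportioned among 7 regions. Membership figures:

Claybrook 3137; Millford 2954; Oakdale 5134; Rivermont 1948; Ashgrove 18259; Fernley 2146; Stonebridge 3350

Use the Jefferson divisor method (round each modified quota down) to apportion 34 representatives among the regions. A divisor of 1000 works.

Claybrook 3, Millford 2, Oakdale 5, Rivermont 1, Ashgrove 18, Fernley 2, Stonebridge 3

With modified divisor 1000: modified quotas Claybrook 3.137, Millford 2.954, Oakdale 5.134, Rivermont 1.948, Ashgrove 18.259, Fernley 2.146, Stonebridge 3.350.
Rounding down: Claybrook 3, Millford 2, Oakdale 5, Rivermont 1, Ashgrove 18, Fernley 2, Stonebridge 3 (total 34).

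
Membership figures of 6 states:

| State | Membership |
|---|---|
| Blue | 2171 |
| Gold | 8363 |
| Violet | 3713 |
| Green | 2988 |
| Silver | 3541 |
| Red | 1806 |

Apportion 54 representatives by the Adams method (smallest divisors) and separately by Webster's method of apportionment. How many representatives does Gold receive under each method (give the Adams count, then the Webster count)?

19 and 20

Adams: Blue 5, Gold 19, Violet 9, Green 7, Silver 9, Red 5.
Webster: Blue 5, Gold 20, Violet 9, Green 7, Silver 9, Red 4.
Gold gets 19 under Adams and 20 under Webster.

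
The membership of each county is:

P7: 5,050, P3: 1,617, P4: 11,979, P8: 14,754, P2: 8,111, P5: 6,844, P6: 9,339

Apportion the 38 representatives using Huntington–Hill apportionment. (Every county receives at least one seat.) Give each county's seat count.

P7: 3, P3: 1, P4: 8, P8: 10, P2: 5, P5: 5, P6: 6

With divisor 1506: modified quotas P7 3.353, P3 1.074, P4 7.954, P8 9.797, P2 5.386, P5 4.544, P6 6.201.
Geometric-mean thresholds: P7 √(3·4)=3.464, P3 √(1·2)=1.414, P4 √(7·8)=7.483, P8 √(9·10)=9.487, P2 √(5·6)=5.477, P5 √(4·5)=4.472, P6 √(6·7)=6.481.
Each quota rounded against its threshold gives P7 3, P3 1, P4 8, P8 10, P2 5, P5 5, P6 6 (total 38).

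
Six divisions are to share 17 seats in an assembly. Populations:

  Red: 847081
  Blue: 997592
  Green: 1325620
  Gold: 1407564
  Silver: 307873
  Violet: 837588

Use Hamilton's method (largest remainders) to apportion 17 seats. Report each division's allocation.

Red 3, Blue 3, Green 4, Gold 4, Silver 1, Violet 2

Standard divisor: 5723318 ÷ 17 ≈ 336665.765.
Standard quotas: Red 2.5161, Blue 2.9632, Green 3.9375, Gold 4.1809, Silver 0.9145, Violet 2.4879.
Lower quotas: Red 2, Blue 2, Green 3, Gold 4, Silver 0, Violet 2 (sum 13, leaving 4 seats).
Remainders in descending order: Blue 0.9632, Green 0.9375, Silver 0.9145, Red 0.5161, Violet 0.4879, Gold 0.1809.
The surplus seats go to Blue, Green, Silver, Red.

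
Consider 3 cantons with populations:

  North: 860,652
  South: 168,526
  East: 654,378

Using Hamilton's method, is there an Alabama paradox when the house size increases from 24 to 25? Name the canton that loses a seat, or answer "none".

At 24 seats: North 12, South 3, East 9.
At 25 seats: North 13, South 2, East 10.
South drops from 3 to 2.

South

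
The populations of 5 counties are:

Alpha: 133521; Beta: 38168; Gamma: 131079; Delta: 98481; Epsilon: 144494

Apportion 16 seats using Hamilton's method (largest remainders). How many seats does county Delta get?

The standard divisor is 545743/16 ≈ 34108.938.
Standard quotas: Alpha 3.9145, Beta 1.1190, Gamma 3.8430, Delta 2.8872, Epsilon 4.2363.
Lower quotas: Alpha 3, Beta 1, Gamma 3, Delta 2, Epsilon 4 (sum 13, leaving 3 seats).
Remainders in descending order: Alpha 0.9145, Delta 0.8872, Gamma 0.8430, Epsilon 0.2363, Beta 0.1190.
The surplus seats go to Alpha, Delta, Gamma.
Delta receives 3.

3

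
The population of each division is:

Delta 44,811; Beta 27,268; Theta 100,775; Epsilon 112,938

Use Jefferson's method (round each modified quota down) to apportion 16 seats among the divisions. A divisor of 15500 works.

Delta=2, Beta=1, Theta=6, Epsilon=7

With modified divisor 15500: modified quotas Delta 2.891, Beta 1.759, Theta 6.502, Epsilon 7.286.
Rounding down: Delta 2, Beta 1, Theta 6, Epsilon 7 (total 16).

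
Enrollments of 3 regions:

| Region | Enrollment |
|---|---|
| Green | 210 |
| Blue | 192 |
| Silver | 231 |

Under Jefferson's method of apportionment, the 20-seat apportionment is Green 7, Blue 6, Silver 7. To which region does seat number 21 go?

Silver

Priority for the next seat is population ÷ (current seats + 1).
Priorities: Green 26.250, Blue 27.429, Silver 28.875.
Highest priority: Silver.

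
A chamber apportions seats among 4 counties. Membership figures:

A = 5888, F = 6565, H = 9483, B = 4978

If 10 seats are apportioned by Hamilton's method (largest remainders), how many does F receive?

The standard divisor is 26914/10 ≈ 2691.4.
Standard quotas: A 2.1877, F 2.4393, H 3.5234, B 1.8496.
Lower quotas: A 2, F 2, H 3, B 1 (sum 8, leaving 2 seats).
Remainders in descending order: B 0.8496, H 0.5234, F 0.4393, A 0.1877.
The surplus seats go to B, H.
F receives 2.

2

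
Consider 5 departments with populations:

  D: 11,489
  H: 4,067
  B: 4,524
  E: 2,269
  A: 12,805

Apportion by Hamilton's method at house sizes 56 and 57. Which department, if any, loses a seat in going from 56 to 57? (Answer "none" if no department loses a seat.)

H

At 56 seats: D 18, H 7, B 7, E 4, A 20.
At 57 seats: D 19, H 6, B 7, E 4, A 21.
H drops from 7 to 6.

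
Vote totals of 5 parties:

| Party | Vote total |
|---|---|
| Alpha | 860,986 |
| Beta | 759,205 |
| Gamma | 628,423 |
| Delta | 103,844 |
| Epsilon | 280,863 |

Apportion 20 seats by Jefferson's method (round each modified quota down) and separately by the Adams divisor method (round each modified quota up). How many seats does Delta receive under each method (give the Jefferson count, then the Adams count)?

Jefferson: Alpha 7, Beta 6, Gamma 5, Delta 0, Epsilon 2.
Adams: Alpha 6, Beta 6, Gamma 5, Delta 1, Epsilon 2.
Delta gets 0 under Jefferson and 1 under Adams.

0 and 1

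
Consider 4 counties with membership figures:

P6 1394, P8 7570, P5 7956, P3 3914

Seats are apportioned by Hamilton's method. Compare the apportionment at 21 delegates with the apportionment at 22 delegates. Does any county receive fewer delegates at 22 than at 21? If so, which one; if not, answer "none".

At 21 seats: P6 1, P8 8, P5 8, P3 4.
At 22 seats: P6 2, P8 8, P5 8, P3 4.
No county's allocation decreased.

none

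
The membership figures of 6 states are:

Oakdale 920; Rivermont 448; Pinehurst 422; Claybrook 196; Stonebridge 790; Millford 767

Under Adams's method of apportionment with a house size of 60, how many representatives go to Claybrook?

Standard divisor 3543/60 ≈ 59.05; standard quotas: Oakdale 15.580, Rivermont 7.587, Pinehurst 7.146, Claybrook 3.319, Stonebridge 13.378, Millford 12.989.
Rounding up gives 16, 8, 8, 4, 14, 13 = 63 seats, so the divisor must be adjusted.
With modified divisor 63: modified quotas Oakdale 14.603, Rivermont 7.111, Pinehurst 6.698, Claybrook 3.111, Stonebridge 12.540, Millford 12.175.
Rounding up: Oakdale 15, Rivermont 8, Pinehurst 7, Claybrook 4, Stonebridge 13, Millford 13 (total 60).
Claybrook receives 4.

4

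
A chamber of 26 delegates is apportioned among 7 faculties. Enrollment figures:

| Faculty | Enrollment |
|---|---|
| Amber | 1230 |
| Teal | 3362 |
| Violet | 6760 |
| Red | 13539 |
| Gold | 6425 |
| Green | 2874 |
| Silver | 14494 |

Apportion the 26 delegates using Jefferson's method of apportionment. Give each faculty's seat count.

Standard divisor 48684/26 ≈ 1872.462; standard quotas: Amber 0.657, Teal 1.795, Violet 3.610, Red 7.231, Gold 3.431, Green 1.535, Silver 7.741.
Rounding down gives 0, 1, 3, 7, 3, 1, 7 = 22 seats, so the divisor must be adjusted.
With modified divisor 1650: modified quotas Amber 0.745, Teal 2.038, Violet 4.097, Red 8.205, Gold 3.894, Green 1.742, Silver 8.784.
Rounding down: Amber 0, Teal 2, Violet 4, Red 8, Gold 3, Green 1, Silver 8 (total 26).

Amber 0, Teal 2, Violet 4, Red 8, Gold 3, Green 1, Silver 8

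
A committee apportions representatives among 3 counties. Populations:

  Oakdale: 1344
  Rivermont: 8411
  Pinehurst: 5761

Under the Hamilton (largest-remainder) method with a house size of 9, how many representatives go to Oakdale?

1

Total 15516; standard divisor 15516/9 = 1724.
Standard quotas: Oakdale 0.7796, Rivermont 4.8788, Pinehurst 3.3416.
Lower quotas: Oakdale 0, Rivermont 4, Pinehurst 3 (sum 7, leaving 2 seats).
Remainders in descending order: Rivermont 0.8788, Oakdale 0.7796, Pinehurst 0.3416.
Largest remainders: Rivermont, Oakdale receive the extra seats.
Oakdale receives 1.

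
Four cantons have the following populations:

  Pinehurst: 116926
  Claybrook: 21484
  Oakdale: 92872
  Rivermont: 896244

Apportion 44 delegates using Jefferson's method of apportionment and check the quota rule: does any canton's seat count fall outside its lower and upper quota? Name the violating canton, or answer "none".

Standard quotas: Pinehurst 4.563, Claybrook 0.838, Oakdale 3.624, Rivermont 34.975.
Jefferson allocation: Pinehurst 4, Claybrook 0, Oakdale 3, Rivermont 37.
Rivermont has quota 34.975 (lower 34, upper 35) but receives 37 — outside the quota interval.

Rivermont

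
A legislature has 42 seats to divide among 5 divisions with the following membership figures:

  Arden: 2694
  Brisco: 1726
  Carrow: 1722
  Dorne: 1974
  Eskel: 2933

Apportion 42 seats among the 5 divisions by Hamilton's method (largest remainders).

Arden: 10, Brisco: 7, Carrow: 7, Dorne: 7, Eskel: 11

The standard divisor is 11049/42 ≈ 263.071.
Standard quotas: Arden 10.241, Brisco 6.561, Carrow 6.546, Dorne 7.504, Eskel 11.149.
Lower quotas: Arden 10, Brisco 6, Carrow 6, Dorne 7, Eskel 11 (sum 40, leaving 2 seats).
Remainders in descending order: Brisco 0.561, Carrow 0.546, Dorne 0.504, Arden 0.241, Eskel 0.149.
The surplus seats go to Brisco, Carrow.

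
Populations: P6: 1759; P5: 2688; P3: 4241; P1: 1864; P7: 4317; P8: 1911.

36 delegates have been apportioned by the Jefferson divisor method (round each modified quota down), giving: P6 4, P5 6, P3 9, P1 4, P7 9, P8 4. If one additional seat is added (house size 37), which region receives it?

Priority for the next seat is population ÷ (current seats + 1).
Priorities: P6 351.800, P5 384.000, P3 424.100, P1 372.800, P7 431.700, P8 382.200.
Highest priority: P7.

P7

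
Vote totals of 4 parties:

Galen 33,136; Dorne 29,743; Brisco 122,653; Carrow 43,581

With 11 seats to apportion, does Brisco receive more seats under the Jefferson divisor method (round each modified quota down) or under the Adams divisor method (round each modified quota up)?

Jefferson

Jefferson: Galen 1, Dorne 1, Brisco 7, Carrow 2.
Adams: Galen 2, Dorne 2, Brisco 5, Carrow 2.
Brisco gets 7 under Jefferson and 5 under Adams.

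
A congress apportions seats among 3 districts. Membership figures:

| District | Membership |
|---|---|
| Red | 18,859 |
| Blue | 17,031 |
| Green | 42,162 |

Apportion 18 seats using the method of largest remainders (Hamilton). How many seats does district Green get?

The standard divisor is 78052/18 ≈ 4336.222.
Standard quotas: Red 4.3492, Blue 3.9276, Green 9.7232.
Lower quotas: Red 4, Blue 3, Green 9 (sum 16, leaving 2 seats).
Remainders in descending order: Blue 0.9276, Green 0.7232, Red 0.3492.
The surplus seats go to Blue, Green.
Green receives 10.

10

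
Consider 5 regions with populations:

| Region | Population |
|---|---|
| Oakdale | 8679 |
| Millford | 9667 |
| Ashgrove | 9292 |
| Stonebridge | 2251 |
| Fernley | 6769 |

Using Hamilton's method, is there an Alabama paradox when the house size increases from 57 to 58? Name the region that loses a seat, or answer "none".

At 57 seats: Oakdale 13, Millford 15, Ashgrove 14, Stonebridge 4, Fernley 11.
At 58 seats: Oakdale 14, Millford 15, Ashgrove 15, Stonebridge 3, Fernley 11.
Stonebridge drops from 4 to 3.

Stonebridge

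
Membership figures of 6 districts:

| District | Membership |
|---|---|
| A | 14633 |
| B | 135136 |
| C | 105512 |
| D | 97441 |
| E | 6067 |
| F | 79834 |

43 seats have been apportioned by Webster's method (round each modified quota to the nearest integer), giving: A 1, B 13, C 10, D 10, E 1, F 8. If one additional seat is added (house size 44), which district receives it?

Priority for the next seat is population ÷ (current seats + 0.5).
Priorities: A 9755.333, B 10010.074, C 10048.762, D 9280.095, E 4044.667, F 9392.235.
Highest priority: C.

C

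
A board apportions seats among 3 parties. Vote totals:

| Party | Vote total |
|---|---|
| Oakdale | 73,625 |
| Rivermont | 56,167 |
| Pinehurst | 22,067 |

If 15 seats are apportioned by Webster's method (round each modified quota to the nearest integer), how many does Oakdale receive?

Standard divisor 151859/15 ≈ 10123.933; standard quotas: Oakdale 7.272, Rivermont 5.548, Pinehurst 2.180.
Rounding to the nearest integer gives Oakdale 7, Rivermont 6, Pinehurst 2 — total 15, matching the house size, so no adjustment is needed.
Oakdale receives 7.

7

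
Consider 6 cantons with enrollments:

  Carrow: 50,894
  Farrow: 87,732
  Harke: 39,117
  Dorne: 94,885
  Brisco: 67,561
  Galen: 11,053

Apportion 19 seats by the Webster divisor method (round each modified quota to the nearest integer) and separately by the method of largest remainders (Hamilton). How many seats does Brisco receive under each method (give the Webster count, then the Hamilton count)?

3 and 4

Webster: Carrow 3, Farrow 5, Harke 2, Dorne 5, Brisco 3, Galen 1.
Hamilton: Carrow 3, Farrow 5, Harke 2, Dorne 5, Brisco 4, Galen 0.
Brisco gets 3 under Webster and 4 under Hamilton.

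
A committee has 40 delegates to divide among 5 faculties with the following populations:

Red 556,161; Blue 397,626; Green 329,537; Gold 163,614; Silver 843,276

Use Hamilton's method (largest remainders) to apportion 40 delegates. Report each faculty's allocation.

Standard divisor: 2290214 ÷ 40 ≈ 57255.35.
Standard quotas: Red 9.7137, Blue 6.9448, Green 5.7556, Gold 2.8576, Silver 14.7283.
Lower quotas: Red 9, Blue 6, Green 5, Gold 2, Silver 14 (sum 36, leaving 4 seats).
Remainders in descending order: Blue 0.9448, Gold 0.8576, Green 0.7556, Silver 0.7283, Red 0.7137.
The surplus seats go to Blue, Gold, Green, Silver.

Red=9, Blue=7, Green=6, Gold=3, Silver=15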